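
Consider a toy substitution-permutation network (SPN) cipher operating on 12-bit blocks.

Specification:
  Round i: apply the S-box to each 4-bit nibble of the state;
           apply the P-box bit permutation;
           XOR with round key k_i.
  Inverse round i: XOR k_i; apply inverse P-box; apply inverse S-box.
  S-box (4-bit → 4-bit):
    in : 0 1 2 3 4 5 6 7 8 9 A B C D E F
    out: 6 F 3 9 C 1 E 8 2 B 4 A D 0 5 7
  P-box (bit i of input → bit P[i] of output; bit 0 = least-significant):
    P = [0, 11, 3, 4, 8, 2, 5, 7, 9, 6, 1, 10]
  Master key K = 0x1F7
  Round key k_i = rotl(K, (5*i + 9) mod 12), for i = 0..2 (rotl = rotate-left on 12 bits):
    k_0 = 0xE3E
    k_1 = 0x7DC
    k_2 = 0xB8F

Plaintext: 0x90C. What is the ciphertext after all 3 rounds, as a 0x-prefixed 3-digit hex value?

s_0 = plaintext = 0x90C
s_1 = Round(s_0, k_0) = 0x843
s_2 = Round(s_1, k_1) = 0x72D
s_3 = Round(s_2, k_2) = 0xE8B

0xE8B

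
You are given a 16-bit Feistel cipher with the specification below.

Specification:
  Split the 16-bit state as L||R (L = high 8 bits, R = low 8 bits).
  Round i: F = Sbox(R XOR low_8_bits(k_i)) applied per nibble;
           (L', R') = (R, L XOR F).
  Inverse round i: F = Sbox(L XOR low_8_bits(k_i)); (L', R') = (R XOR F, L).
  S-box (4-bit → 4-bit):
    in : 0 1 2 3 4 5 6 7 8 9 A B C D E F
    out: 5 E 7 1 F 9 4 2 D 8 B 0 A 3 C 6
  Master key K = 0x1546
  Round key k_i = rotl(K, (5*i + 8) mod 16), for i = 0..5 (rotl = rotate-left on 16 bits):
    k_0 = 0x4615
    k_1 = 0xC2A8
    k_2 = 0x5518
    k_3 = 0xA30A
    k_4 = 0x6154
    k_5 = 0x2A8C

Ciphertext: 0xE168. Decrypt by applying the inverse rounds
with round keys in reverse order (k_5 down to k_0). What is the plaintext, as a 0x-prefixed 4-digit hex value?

s_0 = ciphertext = 0xE168
s_1 = InvRound(s_0, k_5) = 0x2BE1
s_2 = InvRound(s_1, k_4) = 0xC72B
s_3 = InvRound(s_2, k_3) = 0x88C7
s_4 = InvRound(s_3, k_2) = 0x4288
s_5 = InvRound(s_4, k_1) = 0x4342
s_6 = InvRound(s_5, k_0) = 0xD643

0xD643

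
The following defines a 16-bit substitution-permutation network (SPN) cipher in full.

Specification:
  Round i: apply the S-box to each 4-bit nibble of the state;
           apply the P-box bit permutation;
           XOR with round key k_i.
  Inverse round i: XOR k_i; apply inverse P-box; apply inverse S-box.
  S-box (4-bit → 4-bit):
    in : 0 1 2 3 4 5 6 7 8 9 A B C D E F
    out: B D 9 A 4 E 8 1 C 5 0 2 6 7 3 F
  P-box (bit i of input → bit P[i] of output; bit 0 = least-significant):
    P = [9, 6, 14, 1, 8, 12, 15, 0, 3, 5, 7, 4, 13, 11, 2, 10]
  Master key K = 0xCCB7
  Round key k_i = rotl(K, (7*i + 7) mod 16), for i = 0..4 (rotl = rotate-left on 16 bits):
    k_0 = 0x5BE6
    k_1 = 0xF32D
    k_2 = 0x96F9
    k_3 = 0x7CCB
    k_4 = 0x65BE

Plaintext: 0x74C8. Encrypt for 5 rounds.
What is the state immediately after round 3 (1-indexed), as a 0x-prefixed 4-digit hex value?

s_0 = plaintext = 0x74C8
s_1 = Round(s_0, k_0) = 0xAB64
s_2 = Round(s_1, k_1) = 0xB30C
s_3 = Round(s_2, k_2) = 0xCF88
s_4 = Round(s_3, k_3) = 0xB474
s_5 = Round(s_4, k_4) = 0x2C3E

0xCF88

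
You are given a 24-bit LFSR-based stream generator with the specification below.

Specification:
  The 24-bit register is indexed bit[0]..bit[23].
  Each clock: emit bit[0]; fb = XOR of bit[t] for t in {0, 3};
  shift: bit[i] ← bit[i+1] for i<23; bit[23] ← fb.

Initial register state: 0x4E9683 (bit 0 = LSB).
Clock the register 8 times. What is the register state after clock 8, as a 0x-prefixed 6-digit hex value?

reg_0 = 0x4E9683
clock 1: out=1, reg = 0xA74B41
clock 2: out=1, reg = 0xD3A5A0
clock 3: out=0, reg = 0x69D2D0
clock 4: out=0, reg = 0x34E968
clock 5: out=0, reg = 0x9A74B4
clock 6: out=0, reg = 0x4D3A5A
clock 7: out=0, reg = 0xA69D2D
clock 8: out=1, reg = 0x534E96

0x534E96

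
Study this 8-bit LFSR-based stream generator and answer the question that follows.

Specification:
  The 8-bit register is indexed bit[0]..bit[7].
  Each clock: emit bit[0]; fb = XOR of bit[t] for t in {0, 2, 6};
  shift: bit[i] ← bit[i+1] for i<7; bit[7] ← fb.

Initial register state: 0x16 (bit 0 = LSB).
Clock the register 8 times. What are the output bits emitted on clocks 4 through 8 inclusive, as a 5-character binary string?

reg_0 = 0x16
clock 1: out=0, reg = 0x8B
clock 2: out=1, reg = 0xC5
clock 3: out=1, reg = 0xE2
clock 4: out=0, reg = 0xF1
clock 5: out=1, reg = 0x78
clock 6: out=0, reg = 0xBC
clock 7: out=0, reg = 0xDE
clock 8: out=0, reg = 0x6F

01000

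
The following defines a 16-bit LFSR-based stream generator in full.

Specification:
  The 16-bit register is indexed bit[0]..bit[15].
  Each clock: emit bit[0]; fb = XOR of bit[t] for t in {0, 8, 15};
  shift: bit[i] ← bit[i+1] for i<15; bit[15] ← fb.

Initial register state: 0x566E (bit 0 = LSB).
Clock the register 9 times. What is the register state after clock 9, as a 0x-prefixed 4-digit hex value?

reg_0 = 0x566E
clock 1: out=0, reg = 0x2B37
clock 2: out=1, reg = 0x159B
clock 3: out=1, reg = 0x0ACD
clock 4: out=1, reg = 0x8566
clock 5: out=0, reg = 0x42B3
clock 6: out=1, reg = 0xA159
clock 7: out=1, reg = 0xD0AC
clock 8: out=0, reg = 0xE856
clock 9: out=0, reg = 0xF42B

0xF42B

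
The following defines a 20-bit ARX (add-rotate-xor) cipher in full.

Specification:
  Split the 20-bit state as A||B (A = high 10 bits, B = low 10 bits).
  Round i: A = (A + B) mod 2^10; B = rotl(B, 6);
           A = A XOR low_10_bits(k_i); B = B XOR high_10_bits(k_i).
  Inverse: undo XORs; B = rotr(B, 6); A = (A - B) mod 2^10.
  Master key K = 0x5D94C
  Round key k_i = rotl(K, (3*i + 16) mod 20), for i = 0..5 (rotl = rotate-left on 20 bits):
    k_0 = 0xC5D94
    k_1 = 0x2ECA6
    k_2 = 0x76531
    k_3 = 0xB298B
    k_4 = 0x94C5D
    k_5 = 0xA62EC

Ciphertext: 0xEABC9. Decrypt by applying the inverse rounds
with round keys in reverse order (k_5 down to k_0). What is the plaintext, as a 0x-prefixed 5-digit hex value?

s_0 = ciphertext = 0xEABC9
s_1 = InvRound(s_0, k_5) = 0x0C515
s_2 = InvRound(s_1, k_4) = 0xFFC6D
s_3 = InvRound(s_2, k_3) = 0xFEA7A
s_4 = InvRound(s_3, k_2) = 0x2363E
s_5 = InvRound(s_4, k_1) = 0xF445A
s_6 = InvRound(s_5, k_0) = 0x5A0DD

0x5A0DD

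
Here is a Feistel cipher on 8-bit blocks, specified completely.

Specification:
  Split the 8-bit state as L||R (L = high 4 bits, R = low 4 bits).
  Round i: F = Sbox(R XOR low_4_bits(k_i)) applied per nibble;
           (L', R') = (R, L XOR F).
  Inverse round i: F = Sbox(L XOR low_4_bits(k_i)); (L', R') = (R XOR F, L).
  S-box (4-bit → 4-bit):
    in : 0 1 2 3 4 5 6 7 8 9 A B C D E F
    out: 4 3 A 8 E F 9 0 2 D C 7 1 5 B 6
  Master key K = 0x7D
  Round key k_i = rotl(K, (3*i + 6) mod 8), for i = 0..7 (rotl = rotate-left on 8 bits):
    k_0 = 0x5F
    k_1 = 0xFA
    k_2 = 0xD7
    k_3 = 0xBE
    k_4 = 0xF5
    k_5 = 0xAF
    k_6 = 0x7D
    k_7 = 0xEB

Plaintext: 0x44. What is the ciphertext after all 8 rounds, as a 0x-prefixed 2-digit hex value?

s_0 = plaintext = 0x44
s_1 = Round(s_0, k_0) = 0x43
s_2 = Round(s_1, k_1) = 0x39
s_3 = Round(s_2, k_2) = 0x98
s_4 = Round(s_3, k_3) = 0x80
s_5 = Round(s_4, k_4) = 0x07
s_6 = Round(s_5, k_5) = 0x72
s_7 = Round(s_6, k_6) = 0x21
s_8 = Round(s_7, k_7) = 0x1E

0x1E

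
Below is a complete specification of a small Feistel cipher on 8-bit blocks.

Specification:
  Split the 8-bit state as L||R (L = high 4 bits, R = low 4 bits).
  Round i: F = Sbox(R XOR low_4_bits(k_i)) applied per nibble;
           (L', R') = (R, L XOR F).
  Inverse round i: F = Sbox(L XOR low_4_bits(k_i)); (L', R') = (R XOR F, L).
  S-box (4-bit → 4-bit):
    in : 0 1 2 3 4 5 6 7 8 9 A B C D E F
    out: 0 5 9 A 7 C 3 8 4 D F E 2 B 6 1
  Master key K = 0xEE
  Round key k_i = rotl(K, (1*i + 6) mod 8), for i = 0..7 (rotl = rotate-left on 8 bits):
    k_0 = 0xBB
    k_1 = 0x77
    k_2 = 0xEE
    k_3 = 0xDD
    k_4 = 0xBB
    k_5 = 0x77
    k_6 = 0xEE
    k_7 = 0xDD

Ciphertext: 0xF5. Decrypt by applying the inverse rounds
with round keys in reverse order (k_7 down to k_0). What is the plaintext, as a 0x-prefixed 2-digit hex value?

0x26

s_0 = ciphertext = 0xF5
s_1 = InvRound(s_0, k_7) = 0xCF
s_2 = InvRound(s_1, k_6) = 0x6C
s_3 = InvRound(s_2, k_5) = 0x96
s_4 = InvRound(s_3, k_4) = 0xF9
s_5 = InvRound(s_4, k_3) = 0x0F
s_6 = InvRound(s_5, k_2) = 0x90
s_7 = InvRound(s_6, k_1) = 0x69
s_8 = InvRound(s_7, k_0) = 0x26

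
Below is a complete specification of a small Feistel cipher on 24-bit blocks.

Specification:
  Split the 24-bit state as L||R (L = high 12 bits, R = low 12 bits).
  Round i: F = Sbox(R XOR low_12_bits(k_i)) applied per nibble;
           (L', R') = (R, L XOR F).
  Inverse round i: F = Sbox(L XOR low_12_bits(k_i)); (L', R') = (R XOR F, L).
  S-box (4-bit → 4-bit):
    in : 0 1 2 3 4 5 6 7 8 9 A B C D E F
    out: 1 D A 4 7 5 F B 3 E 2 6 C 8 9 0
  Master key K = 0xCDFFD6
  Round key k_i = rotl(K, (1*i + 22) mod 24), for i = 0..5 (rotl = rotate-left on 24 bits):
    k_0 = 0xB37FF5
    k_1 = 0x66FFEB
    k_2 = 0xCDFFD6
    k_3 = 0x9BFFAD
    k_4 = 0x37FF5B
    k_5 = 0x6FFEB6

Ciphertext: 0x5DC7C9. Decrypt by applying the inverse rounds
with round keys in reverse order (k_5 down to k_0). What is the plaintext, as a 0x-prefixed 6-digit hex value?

0x599878

s_0 = ciphertext = 0x5DC7C9
s_1 = InvRound(s_0, k_5) = 0x13B5DC
s_2 = InvRound(s_1, k_4) = 0xC2D13B
s_3 = InvRound(s_2, k_3) = 0x50AC2D
s_4 = InvRound(s_3, k_2) = 0xEA150A
s_5 = InvRound(s_4, k_1) = 0x878EA1
s_6 = InvRound(s_5, k_0) = 0x599878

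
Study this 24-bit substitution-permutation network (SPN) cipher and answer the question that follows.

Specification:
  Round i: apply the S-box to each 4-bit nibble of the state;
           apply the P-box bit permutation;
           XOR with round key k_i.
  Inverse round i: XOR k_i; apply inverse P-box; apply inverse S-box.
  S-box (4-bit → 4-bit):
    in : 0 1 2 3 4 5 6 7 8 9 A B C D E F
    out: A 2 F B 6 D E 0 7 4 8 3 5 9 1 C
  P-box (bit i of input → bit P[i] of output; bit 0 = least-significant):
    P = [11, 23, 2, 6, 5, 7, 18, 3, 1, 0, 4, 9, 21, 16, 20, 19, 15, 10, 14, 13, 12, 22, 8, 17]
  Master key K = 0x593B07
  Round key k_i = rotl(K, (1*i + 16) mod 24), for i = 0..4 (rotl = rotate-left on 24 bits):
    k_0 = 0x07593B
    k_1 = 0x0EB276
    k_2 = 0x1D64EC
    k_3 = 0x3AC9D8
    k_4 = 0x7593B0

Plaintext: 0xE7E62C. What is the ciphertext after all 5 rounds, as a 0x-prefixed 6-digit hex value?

s_0 = plaintext = 0xE7E62C
s_1 = Round(s_0, k_0) = 0x234386
s_2 = Round(s_1, k_1) = 0xD90591
s_3 = Round(s_2, k_2) = 0x9236FE
s_4 = Round(s_3, k_3) = 0x1726C1
s_5 = Round(s_4, k_4) = 0x889181

0x889181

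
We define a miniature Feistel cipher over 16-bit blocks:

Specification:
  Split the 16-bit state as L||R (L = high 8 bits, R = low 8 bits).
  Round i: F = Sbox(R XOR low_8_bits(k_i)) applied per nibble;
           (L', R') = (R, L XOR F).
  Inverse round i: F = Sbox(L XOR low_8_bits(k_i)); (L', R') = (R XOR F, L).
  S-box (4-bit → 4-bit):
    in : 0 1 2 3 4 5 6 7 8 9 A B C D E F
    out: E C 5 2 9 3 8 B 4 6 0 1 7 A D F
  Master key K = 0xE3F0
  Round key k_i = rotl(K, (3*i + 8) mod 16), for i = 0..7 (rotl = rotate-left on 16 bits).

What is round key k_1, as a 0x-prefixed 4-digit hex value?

K = 0xE3F0
k_0 = rotl(K, (3*0+8) mod 16) = rotl(K, 8) = 0xF0E3
k_1 = rotl(K, (3*1+8) mod 16) = rotl(K, 11) = 0x871F

0x871F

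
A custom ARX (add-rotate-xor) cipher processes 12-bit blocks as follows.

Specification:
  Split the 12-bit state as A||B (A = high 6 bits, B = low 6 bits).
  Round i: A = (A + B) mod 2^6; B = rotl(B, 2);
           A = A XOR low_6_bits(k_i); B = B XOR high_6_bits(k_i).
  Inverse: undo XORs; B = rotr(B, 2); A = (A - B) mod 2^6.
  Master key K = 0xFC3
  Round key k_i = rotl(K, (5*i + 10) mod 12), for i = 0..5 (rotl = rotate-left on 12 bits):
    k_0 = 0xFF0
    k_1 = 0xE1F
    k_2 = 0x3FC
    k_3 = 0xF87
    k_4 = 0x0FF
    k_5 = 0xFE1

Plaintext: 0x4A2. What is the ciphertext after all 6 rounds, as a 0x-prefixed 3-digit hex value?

0xB2D

s_0 = plaintext = 0x4A2
s_1 = Round(s_0, k_0) = 0x135
s_2 = Round(s_1, k_1) = 0x9AF
s_3 = Round(s_2, k_2) = 0xA71
s_4 = Round(s_3, k_3) = 0x779
s_5 = Round(s_4, k_4) = 0xA64
s_6 = Round(s_5, k_5) = 0xB2D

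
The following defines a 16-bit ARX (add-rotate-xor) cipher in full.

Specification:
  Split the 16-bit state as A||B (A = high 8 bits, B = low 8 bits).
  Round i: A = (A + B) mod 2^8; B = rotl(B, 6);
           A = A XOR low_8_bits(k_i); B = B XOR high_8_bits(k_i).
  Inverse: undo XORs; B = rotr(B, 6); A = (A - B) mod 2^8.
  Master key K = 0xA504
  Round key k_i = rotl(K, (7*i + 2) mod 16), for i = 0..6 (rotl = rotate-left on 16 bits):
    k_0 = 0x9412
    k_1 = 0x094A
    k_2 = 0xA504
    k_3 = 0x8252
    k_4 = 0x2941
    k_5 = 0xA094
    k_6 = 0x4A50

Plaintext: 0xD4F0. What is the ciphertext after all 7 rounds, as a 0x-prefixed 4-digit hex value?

s_0 = plaintext = 0xD4F0
s_1 = Round(s_0, k_0) = 0xD6A8
s_2 = Round(s_1, k_1) = 0x3423
s_3 = Round(s_2, k_2) = 0x536D
s_4 = Round(s_3, k_3) = 0x92D9
s_5 = Round(s_4, k_4) = 0x2A5F
s_6 = Round(s_5, k_5) = 0x1D77
s_7 = Round(s_6, k_6) = 0xC497

0xC497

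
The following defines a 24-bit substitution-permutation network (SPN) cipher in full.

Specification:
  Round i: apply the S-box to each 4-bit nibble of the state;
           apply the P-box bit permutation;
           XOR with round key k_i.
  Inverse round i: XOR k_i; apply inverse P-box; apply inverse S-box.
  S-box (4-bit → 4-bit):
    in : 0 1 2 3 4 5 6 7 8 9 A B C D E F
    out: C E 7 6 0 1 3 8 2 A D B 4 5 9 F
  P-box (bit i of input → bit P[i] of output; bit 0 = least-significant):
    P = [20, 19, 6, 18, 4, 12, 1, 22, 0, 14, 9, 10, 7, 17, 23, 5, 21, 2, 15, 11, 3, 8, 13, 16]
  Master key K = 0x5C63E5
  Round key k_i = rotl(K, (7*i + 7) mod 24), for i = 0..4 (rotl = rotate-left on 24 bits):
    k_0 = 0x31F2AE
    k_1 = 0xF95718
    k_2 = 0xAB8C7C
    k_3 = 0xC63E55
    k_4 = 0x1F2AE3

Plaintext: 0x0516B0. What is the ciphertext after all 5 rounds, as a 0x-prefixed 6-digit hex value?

s_0 = plaintext = 0x0516B0
s_1 = Round(s_0, k_0) = 0xD682DF
s_2 = Round(s_1, k_1) = 0xC73547
s_3 = Round(s_2, k_2) = 0x2DA47D
s_4 = Round(s_3, k_3) = 0x369FBD
s_5 = Round(s_4, k_4) = 0x6D5D96

0x6D5D96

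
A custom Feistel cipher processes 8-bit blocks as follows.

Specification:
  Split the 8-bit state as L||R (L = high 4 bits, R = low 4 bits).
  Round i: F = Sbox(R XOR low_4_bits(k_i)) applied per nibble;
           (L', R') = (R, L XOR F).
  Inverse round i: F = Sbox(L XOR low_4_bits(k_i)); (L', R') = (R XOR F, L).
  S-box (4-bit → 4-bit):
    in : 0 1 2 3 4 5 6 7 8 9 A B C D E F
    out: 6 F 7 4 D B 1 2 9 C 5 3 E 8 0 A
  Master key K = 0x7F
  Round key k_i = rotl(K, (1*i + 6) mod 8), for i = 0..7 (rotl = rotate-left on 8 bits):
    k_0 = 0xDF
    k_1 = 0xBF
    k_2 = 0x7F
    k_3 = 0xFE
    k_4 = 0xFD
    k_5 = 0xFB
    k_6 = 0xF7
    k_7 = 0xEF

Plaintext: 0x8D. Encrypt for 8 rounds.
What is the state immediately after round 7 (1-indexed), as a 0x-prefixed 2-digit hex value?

s_0 = plaintext = 0x8D
s_1 = Round(s_0, k_0) = 0xDF
s_2 = Round(s_1, k_1) = 0xFB
s_3 = Round(s_2, k_2) = 0xB2
s_4 = Round(s_3, k_3) = 0x25
s_5 = Round(s_4, k_4) = 0x5B
s_6 = Round(s_5, k_5) = 0xB3
s_7 = Round(s_6, k_6) = 0x36
s_8 = Round(s_7, k_7) = 0x6F

0x36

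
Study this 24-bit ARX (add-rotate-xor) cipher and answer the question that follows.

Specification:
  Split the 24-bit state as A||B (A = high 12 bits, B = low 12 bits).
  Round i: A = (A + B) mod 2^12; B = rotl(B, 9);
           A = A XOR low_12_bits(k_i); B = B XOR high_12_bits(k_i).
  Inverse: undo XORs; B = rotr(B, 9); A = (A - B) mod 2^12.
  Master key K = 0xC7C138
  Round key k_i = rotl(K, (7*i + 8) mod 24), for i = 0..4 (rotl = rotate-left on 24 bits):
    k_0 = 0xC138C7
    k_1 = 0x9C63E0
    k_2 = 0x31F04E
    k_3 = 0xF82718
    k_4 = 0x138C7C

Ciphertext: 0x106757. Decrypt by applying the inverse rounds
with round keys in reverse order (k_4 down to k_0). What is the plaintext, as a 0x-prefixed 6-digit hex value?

s_0 = ciphertext = 0x106757
s_1 = InvRound(s_0, k_4) = 0x9FF37B
s_2 = InvRound(s_1, k_3) = 0x7197CE
s_3 = InvRound(s_2, k_2) = 0x0CD68A
s_4 = InvRound(s_3, k_1) = 0x8C6A67
s_5 = InvRound(s_4, k_0) = 0xC5E3A3

0xC5E3A3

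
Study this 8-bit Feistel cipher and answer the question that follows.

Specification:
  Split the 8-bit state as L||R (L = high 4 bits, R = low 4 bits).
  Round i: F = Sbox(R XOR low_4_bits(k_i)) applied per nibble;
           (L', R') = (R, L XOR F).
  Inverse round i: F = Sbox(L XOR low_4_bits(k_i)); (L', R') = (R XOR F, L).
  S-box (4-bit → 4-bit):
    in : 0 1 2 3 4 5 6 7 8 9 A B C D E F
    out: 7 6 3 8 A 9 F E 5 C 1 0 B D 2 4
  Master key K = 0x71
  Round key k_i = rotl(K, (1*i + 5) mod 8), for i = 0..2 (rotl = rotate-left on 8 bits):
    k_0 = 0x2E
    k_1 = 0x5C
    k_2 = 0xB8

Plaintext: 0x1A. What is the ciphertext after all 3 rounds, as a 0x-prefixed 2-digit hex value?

0x40

s_0 = plaintext = 0x1A
s_1 = Round(s_0, k_0) = 0xAB
s_2 = Round(s_1, k_1) = 0xB4
s_3 = Round(s_2, k_2) = 0x40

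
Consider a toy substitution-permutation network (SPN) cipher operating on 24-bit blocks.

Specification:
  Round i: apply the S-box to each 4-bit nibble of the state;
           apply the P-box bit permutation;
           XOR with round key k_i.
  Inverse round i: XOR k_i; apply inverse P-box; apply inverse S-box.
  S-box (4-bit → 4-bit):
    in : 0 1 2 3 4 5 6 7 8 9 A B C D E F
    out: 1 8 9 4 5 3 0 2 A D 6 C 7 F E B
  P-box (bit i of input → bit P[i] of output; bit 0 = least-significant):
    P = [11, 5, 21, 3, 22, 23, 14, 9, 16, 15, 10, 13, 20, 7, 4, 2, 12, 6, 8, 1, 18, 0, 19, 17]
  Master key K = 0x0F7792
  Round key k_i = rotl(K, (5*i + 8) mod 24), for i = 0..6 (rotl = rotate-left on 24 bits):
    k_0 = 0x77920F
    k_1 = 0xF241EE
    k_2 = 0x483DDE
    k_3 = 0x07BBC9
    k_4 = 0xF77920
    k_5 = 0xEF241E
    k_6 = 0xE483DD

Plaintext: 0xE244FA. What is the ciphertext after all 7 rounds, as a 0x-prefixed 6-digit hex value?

0x0D2100

s_0 = plaintext = 0xE244FA
s_1 = Round(s_0, k_0) = 0x8C843C
s_2 = Round(s_1, k_1) = 0xD11C0B
s_3 = Round(s_2, k_2) = 0x27B9D1
s_4 = Round(s_3, k_3) = 0xC0DD95
s_5 = Round(s_4, k_4) = 0xAA8795
s_6 = Round(s_5, k_5) = 0xA7EFFB
s_7 = Round(s_6, k_6) = 0x0D2100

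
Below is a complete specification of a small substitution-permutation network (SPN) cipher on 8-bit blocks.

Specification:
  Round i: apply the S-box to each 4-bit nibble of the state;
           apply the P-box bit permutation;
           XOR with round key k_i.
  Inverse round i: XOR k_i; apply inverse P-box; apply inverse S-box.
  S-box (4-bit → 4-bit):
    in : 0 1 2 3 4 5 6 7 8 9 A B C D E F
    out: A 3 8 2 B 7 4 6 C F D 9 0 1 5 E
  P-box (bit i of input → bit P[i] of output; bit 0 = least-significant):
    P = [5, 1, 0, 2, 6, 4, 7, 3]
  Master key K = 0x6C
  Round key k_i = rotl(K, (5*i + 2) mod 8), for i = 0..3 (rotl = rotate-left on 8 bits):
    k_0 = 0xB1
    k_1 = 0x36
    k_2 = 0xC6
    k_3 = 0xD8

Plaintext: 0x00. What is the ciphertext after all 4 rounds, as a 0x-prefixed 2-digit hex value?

s_0 = plaintext = 0x00
s_1 = Round(s_0, k_0) = 0xAF
s_2 = Round(s_1, k_1) = 0xF9
s_3 = Round(s_2, k_2) = 0x79
s_4 = Round(s_3, k_3) = 0x6F

0x6F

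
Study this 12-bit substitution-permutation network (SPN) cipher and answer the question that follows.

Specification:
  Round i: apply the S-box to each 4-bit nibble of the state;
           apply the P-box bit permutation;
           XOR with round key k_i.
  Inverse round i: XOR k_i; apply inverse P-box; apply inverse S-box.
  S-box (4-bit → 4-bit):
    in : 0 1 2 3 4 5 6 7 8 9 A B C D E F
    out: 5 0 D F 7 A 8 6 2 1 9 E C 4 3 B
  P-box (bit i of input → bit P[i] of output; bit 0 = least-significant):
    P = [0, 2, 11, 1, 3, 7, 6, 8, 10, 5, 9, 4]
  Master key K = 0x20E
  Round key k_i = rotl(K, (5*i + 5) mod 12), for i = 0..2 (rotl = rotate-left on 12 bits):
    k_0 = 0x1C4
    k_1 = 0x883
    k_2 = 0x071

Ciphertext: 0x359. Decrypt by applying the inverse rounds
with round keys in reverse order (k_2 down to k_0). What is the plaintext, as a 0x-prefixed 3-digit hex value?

0xEF1

s_0 = ciphertext = 0x359
s_1 = InvRound(s_0, k_2) = 0x7A1
s_2 = InvRound(s_1, k_1) = 0x46C
s_3 = InvRound(s_2, k_0) = 0xEF1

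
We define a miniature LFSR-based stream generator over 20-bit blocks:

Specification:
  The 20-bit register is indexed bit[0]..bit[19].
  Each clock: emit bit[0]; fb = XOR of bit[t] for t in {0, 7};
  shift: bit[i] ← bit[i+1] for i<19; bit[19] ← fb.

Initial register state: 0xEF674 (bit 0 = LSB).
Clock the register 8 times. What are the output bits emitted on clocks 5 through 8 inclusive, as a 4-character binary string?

reg_0 = 0xEF674
clock 1: out=0, reg = 0x77B3A
clock 2: out=0, reg = 0x3BD9D
clock 3: out=1, reg = 0x1DECE
clock 4: out=0, reg = 0x8EF67
clock 5: out=1, reg = 0xC77B3
clock 6: out=1, reg = 0x63BD9
clock 7: out=1, reg = 0x31DEC
clock 8: out=0, reg = 0x98EF6

1110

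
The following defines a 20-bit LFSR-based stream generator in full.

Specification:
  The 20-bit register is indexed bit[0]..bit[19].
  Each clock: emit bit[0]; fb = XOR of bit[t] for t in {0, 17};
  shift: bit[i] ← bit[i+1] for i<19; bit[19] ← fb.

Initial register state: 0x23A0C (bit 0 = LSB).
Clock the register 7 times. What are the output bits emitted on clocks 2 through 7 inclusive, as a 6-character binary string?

011000

reg_0 = 0x23A0C
clock 1: out=0, reg = 0x91D06
clock 2: out=0, reg = 0x48E83
clock 3: out=1, reg = 0xA4741
clock 4: out=1, reg = 0x523A0
clock 5: out=0, reg = 0x291D0
clock 6: out=0, reg = 0x948E8
clock 7: out=0, reg = 0x4A474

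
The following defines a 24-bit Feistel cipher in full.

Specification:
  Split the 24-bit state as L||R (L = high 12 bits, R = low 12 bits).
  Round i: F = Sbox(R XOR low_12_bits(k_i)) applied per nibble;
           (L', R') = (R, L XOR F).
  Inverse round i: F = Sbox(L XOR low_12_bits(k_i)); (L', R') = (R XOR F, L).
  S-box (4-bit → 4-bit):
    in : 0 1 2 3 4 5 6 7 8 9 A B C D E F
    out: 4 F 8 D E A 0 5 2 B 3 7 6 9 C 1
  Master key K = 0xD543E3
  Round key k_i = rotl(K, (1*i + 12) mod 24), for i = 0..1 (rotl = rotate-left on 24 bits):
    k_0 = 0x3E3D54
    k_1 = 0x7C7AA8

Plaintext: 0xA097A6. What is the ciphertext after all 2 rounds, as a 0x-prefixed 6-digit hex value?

s_0 = plaintext = 0xA097A6
s_1 = Round(s_0, k_0) = 0x7A6911
s_2 = Round(s_1, k_1) = 0x911ADD

0x911ADD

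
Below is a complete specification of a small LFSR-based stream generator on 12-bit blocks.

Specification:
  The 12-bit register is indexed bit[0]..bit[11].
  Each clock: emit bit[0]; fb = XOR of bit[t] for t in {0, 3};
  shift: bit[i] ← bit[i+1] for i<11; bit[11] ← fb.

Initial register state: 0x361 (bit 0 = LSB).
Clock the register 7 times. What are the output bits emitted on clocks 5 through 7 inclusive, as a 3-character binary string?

011

reg_0 = 0x361
clock 1: out=1, reg = 0x9B0
clock 2: out=0, reg = 0x4D8
clock 3: out=0, reg = 0xA6C
clock 4: out=0, reg = 0xD36
clock 5: out=0, reg = 0x69B
clock 6: out=1, reg = 0x34D
clock 7: out=1, reg = 0x1A6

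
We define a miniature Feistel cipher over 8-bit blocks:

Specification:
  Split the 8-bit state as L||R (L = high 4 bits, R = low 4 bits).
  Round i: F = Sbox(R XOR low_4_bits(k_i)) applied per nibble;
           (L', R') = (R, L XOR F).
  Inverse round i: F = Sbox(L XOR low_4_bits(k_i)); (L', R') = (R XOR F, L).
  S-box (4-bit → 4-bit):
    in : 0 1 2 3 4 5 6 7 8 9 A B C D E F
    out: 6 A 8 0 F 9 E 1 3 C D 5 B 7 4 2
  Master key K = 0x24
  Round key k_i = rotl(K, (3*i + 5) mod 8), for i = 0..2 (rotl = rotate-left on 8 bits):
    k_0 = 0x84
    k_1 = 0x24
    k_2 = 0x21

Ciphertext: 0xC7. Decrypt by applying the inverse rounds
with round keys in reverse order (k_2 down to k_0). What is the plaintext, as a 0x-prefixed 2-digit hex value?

0x13

s_0 = ciphertext = 0xC7
s_1 = InvRound(s_0, k_2) = 0x0C
s_2 = InvRound(s_1, k_1) = 0x30
s_3 = InvRound(s_2, k_0) = 0x13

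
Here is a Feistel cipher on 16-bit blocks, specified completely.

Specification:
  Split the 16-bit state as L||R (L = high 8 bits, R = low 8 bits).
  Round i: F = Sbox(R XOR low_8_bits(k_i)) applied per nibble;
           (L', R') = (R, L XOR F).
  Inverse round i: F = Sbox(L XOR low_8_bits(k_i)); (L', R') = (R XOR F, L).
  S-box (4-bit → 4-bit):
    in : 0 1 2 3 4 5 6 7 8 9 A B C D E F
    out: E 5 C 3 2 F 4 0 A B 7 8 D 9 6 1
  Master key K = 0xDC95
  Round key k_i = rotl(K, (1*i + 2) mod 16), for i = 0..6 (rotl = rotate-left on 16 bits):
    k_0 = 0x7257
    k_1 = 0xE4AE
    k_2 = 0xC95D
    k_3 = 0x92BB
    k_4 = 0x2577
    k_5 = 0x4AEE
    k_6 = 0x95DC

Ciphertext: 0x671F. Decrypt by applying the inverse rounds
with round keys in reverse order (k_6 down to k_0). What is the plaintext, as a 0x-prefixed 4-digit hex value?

0x2392

s_0 = ciphertext = 0x671F
s_1 = InvRound(s_0, k_6) = 0x9767
s_2 = InvRound(s_1, k_5) = 0x6C97
s_3 = InvRound(s_2, k_4) = 0xCF6C
s_4 = InvRound(s_3, k_3) = 0x6ECF
s_5 = InvRound(s_4, k_2) = 0xFC6E
s_6 = InvRound(s_5, k_1) = 0x92FC
s_7 = InvRound(s_6, k_0) = 0x2392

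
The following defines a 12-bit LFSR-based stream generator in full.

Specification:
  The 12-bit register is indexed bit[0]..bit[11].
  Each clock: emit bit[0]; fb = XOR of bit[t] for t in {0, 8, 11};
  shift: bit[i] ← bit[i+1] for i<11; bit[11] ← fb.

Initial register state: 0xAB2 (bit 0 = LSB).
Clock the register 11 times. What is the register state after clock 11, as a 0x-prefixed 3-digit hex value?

0x48F

reg_0 = 0xAB2
clock 1: out=0, reg = 0xD59
clock 2: out=1, reg = 0xEAC
clock 3: out=0, reg = 0xF56
clock 4: out=0, reg = 0x7AB
clock 5: out=1, reg = 0x3D5
clock 6: out=1, reg = 0x1EA
clock 7: out=0, reg = 0x8F5
clock 8: out=1, reg = 0x47A
clock 9: out=0, reg = 0x23D
clock 10: out=1, reg = 0x91E
clock 11: out=0, reg = 0x48F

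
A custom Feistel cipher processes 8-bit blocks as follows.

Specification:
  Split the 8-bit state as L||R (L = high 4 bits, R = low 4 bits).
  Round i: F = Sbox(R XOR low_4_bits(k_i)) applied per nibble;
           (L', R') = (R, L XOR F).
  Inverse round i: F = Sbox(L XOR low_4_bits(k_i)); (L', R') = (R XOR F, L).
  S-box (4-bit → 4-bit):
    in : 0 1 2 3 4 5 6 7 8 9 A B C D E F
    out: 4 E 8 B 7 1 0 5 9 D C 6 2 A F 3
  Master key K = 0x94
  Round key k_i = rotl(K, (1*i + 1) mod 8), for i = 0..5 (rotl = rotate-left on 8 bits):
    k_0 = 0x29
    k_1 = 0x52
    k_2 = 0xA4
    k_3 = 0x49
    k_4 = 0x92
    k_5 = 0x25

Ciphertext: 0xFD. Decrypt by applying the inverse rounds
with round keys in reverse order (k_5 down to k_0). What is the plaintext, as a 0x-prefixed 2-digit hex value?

0xCA

s_0 = ciphertext = 0xFD
s_1 = InvRound(s_0, k_5) = 0x1F
s_2 = InvRound(s_1, k_4) = 0x41
s_3 = InvRound(s_2, k_3) = 0xB4
s_4 = InvRound(s_3, k_2) = 0x7B
s_5 = InvRound(s_4, k_1) = 0xA7
s_6 = InvRound(s_5, k_0) = 0xCA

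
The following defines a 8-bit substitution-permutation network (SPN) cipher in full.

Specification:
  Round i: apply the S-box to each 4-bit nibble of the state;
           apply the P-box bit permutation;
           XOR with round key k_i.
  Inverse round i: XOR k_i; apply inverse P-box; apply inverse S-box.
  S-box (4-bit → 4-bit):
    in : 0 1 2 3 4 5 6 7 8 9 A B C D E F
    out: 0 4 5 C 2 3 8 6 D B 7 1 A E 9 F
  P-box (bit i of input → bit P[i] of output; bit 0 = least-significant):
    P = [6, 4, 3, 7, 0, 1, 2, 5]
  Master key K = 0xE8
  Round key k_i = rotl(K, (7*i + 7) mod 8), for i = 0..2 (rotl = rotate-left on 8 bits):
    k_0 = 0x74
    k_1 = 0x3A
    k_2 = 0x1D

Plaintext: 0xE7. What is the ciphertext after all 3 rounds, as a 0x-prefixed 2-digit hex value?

0x1A

s_0 = plaintext = 0xE7
s_1 = Round(s_0, k_0) = 0x4D
s_2 = Round(s_1, k_1) = 0xA0
s_3 = Round(s_2, k_2) = 0x1A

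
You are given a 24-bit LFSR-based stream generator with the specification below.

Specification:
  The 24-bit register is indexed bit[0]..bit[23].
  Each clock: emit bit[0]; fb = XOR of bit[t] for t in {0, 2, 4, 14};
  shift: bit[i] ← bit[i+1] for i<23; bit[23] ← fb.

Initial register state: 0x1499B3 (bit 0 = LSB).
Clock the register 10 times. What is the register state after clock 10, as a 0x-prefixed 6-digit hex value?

reg_0 = 0x1499B3
clock 1: out=1, reg = 0x0A4CD9
clock 2: out=1, reg = 0x85266C
clock 3: out=0, reg = 0xC29336
clock 4: out=0, reg = 0x61499B
clock 5: out=1, reg = 0xB0A4CD
clock 6: out=1, reg = 0x585266
clock 7: out=0, reg = 0x2C2933
clock 8: out=1, reg = 0x161499
clock 9: out=1, reg = 0x0B0A4C
clock 10: out=0, reg = 0x858526

0x858526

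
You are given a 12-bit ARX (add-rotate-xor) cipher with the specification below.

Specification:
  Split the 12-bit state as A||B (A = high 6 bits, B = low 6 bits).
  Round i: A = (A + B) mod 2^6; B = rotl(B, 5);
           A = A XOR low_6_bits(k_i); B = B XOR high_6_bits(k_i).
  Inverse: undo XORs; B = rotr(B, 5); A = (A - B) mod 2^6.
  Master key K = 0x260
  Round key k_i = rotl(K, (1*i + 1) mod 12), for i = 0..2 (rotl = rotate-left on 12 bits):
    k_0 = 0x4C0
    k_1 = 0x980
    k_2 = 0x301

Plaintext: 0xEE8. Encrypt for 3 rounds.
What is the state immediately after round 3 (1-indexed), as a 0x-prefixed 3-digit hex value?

0xBAE

s_0 = plaintext = 0xEE8
s_1 = Round(s_0, k_0) = 0x8C7
s_2 = Round(s_1, k_1) = 0xA85
s_3 = Round(s_2, k_2) = 0xBAE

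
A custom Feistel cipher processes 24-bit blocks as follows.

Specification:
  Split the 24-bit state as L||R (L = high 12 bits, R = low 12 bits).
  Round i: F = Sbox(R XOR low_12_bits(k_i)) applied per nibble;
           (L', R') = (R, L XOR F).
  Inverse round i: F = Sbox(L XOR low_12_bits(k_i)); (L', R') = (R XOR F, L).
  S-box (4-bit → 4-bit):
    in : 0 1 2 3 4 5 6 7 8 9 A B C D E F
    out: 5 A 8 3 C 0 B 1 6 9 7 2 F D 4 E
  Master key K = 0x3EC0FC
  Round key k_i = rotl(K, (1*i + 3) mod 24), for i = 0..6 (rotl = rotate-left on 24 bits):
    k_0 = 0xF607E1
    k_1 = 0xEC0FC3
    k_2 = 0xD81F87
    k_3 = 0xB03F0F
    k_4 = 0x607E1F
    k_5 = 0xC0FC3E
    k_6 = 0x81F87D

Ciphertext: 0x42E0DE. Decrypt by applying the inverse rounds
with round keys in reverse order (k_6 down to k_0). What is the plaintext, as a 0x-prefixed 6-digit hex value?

s_0 = ciphertext = 0x42E0DE
s_1 = InvRound(s_0, k_6) = 0xFDD42E
s_2 = InvRound(s_1, k_5) = 0x76DFDD
s_3 = InvRound(s_2, k_4) = 0x6C576D
s_4 = InvRound(s_3, k_3) = 0xE9A6C5
s_5 = InvRound(s_4, k_2) = 0xC68E9A
s_6 = InvRound(s_5, k_1) = 0xDE8C68
s_7 = InvRound(s_6, k_0) = 0xB31DE8

0xB31DE8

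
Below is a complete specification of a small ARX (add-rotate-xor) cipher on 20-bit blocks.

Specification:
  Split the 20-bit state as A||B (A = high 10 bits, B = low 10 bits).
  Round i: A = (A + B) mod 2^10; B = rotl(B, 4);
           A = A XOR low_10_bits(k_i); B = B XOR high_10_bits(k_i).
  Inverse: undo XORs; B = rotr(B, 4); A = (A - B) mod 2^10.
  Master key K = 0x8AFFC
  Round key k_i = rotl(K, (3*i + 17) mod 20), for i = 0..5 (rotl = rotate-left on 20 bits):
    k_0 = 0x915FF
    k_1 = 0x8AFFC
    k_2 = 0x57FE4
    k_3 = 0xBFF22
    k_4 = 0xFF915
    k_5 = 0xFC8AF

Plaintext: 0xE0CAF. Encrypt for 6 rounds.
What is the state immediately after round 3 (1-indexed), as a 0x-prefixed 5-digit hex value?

s_0 = plaintext = 0xE0CAF
s_1 = Round(s_0, k_0) = 0x734B7
s_2 = Round(s_1, k_1) = 0x5E159
s_3 = Round(s_2, k_2) = 0x4D4CA
s_4 = Round(s_3, k_3) = 0xB765C
s_5 = Round(s_4, k_4) = 0x0B237
s_6 = Round(s_5, k_5) = 0xB308A

0x4D4CA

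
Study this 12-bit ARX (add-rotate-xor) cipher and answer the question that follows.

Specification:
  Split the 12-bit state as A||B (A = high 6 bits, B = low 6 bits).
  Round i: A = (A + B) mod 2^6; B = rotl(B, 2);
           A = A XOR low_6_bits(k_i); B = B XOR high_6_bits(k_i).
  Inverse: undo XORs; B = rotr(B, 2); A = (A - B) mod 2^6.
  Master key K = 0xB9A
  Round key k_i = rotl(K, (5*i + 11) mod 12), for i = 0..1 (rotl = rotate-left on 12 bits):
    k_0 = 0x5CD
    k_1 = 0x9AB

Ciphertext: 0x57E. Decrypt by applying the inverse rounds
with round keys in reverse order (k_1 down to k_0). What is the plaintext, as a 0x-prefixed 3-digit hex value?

0x854

s_0 = ciphertext = 0x57E
s_1 = InvRound(s_0, k_1) = 0xE06
s_2 = InvRound(s_1, k_0) = 0x854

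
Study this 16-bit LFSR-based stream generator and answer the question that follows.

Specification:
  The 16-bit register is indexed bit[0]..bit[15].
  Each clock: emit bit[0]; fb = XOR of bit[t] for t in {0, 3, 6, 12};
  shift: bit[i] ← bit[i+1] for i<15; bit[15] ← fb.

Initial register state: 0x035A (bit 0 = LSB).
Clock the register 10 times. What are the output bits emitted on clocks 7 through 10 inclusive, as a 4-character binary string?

reg_0 = 0x035A
clock 1: out=0, reg = 0x01AD
clock 2: out=1, reg = 0x00D6
clock 3: out=0, reg = 0x806B
clock 4: out=1, reg = 0xC035
clock 5: out=1, reg = 0xE01A
clock 6: out=0, reg = 0xF00D
clock 7: out=1, reg = 0xF806
clock 8: out=0, reg = 0xFC03
clock 9: out=1, reg = 0x7E01
clock 10: out=1, reg = 0x3F00

1011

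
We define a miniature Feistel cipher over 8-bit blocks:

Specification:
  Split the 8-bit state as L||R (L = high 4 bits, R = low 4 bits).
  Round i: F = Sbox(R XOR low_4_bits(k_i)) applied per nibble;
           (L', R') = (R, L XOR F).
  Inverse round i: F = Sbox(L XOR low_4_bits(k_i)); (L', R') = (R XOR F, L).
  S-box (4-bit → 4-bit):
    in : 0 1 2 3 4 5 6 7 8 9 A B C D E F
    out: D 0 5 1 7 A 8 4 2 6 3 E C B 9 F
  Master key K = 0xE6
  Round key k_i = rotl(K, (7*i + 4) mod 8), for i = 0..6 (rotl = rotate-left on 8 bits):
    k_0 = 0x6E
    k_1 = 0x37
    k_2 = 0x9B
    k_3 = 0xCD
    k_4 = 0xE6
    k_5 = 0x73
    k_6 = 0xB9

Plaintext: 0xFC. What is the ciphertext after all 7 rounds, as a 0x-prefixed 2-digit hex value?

0xA8

s_0 = plaintext = 0xFC
s_1 = Round(s_0, k_0) = 0xCA
s_2 = Round(s_1, k_1) = 0xA7
s_3 = Round(s_2, k_2) = 0x76
s_4 = Round(s_3, k_3) = 0x69
s_5 = Round(s_4, k_4) = 0x99
s_6 = Round(s_5, k_5) = 0x9A
s_7 = Round(s_6, k_6) = 0xA8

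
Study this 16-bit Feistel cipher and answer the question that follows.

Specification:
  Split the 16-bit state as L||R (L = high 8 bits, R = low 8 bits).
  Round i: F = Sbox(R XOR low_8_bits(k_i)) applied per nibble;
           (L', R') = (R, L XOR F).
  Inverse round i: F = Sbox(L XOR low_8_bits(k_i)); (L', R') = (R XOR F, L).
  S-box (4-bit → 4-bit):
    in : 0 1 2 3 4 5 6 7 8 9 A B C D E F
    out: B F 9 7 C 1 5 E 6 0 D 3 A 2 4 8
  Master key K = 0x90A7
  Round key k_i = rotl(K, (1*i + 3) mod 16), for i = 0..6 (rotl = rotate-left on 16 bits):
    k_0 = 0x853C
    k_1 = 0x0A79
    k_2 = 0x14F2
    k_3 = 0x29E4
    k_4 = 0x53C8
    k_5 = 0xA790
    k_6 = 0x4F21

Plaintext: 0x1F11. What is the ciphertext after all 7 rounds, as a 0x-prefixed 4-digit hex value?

s_0 = plaintext = 0x1F11
s_1 = Round(s_0, k_0) = 0x118D
s_2 = Round(s_1, k_1) = 0x8D9D
s_3 = Round(s_2, k_2) = 0x9DD5
s_4 = Round(s_3, k_3) = 0xD5E2
s_5 = Round(s_4, k_4) = 0xE248
s_6 = Round(s_5, k_5) = 0x48C4
s_7 = Round(s_6, k_6) = 0xC409

0xC409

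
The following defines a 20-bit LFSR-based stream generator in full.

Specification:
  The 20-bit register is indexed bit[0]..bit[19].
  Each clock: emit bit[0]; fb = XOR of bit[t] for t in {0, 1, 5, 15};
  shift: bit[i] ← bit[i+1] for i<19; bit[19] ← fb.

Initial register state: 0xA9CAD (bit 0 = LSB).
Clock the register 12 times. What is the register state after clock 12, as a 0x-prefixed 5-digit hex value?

0xB6BA9

reg_0 = 0xA9CAD
clock 1: out=1, reg = 0xD4E56
clock 2: out=0, reg = 0xEA72B
clock 3: out=1, reg = 0x75395
clock 4: out=1, reg = 0xBA9CA
clock 5: out=0, reg = 0x5D4E5
clock 6: out=1, reg = 0xAEA72
clock 7: out=0, reg = 0xD7539
clock 8: out=1, reg = 0x6BA9C
clock 9: out=0, reg = 0xB5D4E
clock 10: out=0, reg = 0xDAEA7
clock 11: out=1, reg = 0x6D753
clock 12: out=1, reg = 0xB6BA9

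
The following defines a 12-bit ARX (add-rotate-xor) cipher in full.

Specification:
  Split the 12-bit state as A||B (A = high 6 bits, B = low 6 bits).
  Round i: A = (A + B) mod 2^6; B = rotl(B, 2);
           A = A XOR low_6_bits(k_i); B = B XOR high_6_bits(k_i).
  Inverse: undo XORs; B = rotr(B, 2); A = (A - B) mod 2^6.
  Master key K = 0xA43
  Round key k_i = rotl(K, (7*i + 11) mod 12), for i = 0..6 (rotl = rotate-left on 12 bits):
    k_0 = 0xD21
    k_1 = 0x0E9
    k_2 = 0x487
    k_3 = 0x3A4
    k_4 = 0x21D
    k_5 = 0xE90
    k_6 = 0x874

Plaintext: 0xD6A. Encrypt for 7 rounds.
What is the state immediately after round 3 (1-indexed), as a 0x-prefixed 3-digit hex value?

s_0 = plaintext = 0xD6A
s_1 = Round(s_0, k_0) = 0xF9E
s_2 = Round(s_1, k_1) = 0xD7A
s_3 = Round(s_2, k_2) = 0xA39
s_4 = Round(s_3, k_3) = 0x169
s_5 = Round(s_4, k_4) = 0xCEE
s_6 = Round(s_5, k_5) = 0xC40
s_7 = Round(s_6, k_6) = 0x161

0xA39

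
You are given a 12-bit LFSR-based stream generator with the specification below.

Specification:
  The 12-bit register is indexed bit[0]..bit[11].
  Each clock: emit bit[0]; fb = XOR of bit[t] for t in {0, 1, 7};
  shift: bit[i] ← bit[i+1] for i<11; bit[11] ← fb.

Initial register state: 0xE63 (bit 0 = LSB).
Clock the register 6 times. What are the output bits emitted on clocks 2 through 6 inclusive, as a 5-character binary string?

reg_0 = 0xE63
clock 1: out=1, reg = 0x731
clock 2: out=1, reg = 0xB98
clock 3: out=0, reg = 0xDCC
clock 4: out=0, reg = 0xEE6
clock 5: out=0, reg = 0x773
clock 6: out=1, reg = 0x3B9

10001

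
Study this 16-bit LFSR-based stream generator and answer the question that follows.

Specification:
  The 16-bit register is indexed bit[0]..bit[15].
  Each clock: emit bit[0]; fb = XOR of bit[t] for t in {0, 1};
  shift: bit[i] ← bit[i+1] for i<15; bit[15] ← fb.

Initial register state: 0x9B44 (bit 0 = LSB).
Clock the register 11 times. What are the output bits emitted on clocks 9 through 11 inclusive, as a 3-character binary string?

110

reg_0 = 0x9B44
clock 1: out=0, reg = 0x4DA2
clock 2: out=0, reg = 0xA6D1
clock 3: out=1, reg = 0xD368
clock 4: out=0, reg = 0x69B4
clock 5: out=0, reg = 0x34DA
clock 6: out=0, reg = 0x9A6D
clock 7: out=1, reg = 0xCD36
clock 8: out=0, reg = 0xE69B
clock 9: out=1, reg = 0x734D
clock 10: out=1, reg = 0xB9A6
clock 11: out=0, reg = 0xDCD3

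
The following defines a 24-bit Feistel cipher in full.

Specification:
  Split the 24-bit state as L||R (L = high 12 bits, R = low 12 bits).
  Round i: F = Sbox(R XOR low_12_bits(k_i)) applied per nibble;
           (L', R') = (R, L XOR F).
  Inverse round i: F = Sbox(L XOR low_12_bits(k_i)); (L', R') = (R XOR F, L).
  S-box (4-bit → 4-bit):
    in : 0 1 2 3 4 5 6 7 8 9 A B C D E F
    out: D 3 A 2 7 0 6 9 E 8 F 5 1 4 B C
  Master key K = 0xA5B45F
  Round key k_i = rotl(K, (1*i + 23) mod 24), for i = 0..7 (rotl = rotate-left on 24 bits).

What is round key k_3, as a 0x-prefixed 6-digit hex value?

K = 0xA5B45F
k_0 = rotl(K, (1*0+23) mod 24) = rotl(K, 23) = 0xD2DA2F
k_1 = rotl(K, (1*1+23) mod 24) = rotl(K, 0) = 0xA5B45F
k_2 = rotl(K, (1*2+23) mod 24) = rotl(K, 1) = 0x4B68BF
k_3 = rotl(K, (1*3+23) mod 24) = rotl(K, 2) = 0x96D17E

0x96D17E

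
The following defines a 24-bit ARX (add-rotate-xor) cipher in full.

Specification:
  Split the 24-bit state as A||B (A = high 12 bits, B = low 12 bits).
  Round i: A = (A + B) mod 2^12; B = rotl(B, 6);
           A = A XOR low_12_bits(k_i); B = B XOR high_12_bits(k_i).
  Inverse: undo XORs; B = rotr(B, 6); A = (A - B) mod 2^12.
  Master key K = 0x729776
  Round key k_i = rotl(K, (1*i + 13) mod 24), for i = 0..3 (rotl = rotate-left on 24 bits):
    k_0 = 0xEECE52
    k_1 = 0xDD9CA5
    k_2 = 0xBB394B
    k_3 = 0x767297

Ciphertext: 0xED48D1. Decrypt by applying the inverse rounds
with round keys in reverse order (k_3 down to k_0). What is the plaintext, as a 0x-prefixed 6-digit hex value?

s_0 = ciphertext = 0xED48D1
s_1 = InvRound(s_0, k_3) = 0xE85DBE
s_2 = InvRound(s_1, k_2) = 0x476358
s_3 = InvRound(s_2, k_1) = 0x85907A
s_4 = InvRound(s_3, k_0) = 0x0515BA

0x0515BA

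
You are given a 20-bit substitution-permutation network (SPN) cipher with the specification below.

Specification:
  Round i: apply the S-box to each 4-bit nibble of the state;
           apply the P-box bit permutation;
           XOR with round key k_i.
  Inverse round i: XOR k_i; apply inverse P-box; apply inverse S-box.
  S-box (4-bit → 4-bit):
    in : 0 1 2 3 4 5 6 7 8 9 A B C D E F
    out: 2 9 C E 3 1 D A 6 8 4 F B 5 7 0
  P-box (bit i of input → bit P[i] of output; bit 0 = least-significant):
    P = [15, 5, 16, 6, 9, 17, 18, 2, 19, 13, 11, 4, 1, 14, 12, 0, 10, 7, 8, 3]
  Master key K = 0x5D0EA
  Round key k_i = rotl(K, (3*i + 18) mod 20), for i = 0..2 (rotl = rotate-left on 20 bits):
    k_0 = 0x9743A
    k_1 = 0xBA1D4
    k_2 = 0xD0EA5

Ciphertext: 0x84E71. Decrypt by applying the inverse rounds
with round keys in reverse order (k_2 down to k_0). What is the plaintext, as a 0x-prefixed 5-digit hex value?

s_0 = ciphertext = 0x84E71
s_1 = InvRound(s_0, k_2) = 0x00922
s_2 = InvRound(s_1, k_1) = 0x05B7B
s_3 = InvRound(s_2, k_0) = 0xD9E52

0xD9E52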